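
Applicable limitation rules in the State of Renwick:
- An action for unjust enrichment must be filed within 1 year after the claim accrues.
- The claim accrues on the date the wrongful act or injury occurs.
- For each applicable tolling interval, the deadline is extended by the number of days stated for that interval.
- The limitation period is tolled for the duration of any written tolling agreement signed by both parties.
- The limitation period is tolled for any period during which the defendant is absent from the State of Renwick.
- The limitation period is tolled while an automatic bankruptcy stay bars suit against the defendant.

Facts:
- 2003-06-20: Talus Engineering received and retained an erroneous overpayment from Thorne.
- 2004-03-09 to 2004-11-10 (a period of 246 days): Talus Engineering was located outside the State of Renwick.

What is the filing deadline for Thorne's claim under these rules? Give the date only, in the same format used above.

2005-02-21

The claim accrued on 2003-06-20, when the wrongful act occurred.
The untolled deadline — 1 year after 2003-06-20 — is 2004-06-20.
Because the defendant's absence from the jurisdiction ran from 2004-03-09 to 2004-11-10, the deadline is extended by 246 days to 2005-02-21.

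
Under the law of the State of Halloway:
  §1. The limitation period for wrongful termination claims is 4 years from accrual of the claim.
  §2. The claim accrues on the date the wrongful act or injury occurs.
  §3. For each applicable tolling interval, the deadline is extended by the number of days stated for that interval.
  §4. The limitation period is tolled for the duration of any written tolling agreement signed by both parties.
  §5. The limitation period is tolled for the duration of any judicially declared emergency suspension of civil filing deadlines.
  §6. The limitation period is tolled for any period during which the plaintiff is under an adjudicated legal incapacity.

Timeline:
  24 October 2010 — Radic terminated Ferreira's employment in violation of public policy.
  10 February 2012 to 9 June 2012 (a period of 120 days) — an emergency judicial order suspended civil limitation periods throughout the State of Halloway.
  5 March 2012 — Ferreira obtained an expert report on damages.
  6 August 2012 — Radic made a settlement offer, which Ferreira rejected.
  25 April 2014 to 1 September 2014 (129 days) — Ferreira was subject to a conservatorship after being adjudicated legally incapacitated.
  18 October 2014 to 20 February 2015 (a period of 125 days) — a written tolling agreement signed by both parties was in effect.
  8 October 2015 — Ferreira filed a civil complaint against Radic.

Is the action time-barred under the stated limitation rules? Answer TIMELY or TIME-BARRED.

The claim accrued on 24 October 2010, when the wrongful act occurred.
The untolled deadline — 4 years after 24 October 2010 — is 24 October 2014.
The period was tolled for 120 days by the emergency suspension of filing deadlines (10 February 2012 to 9 June 2012), pushing the deadline to 21 February 2015.
The plaintiff's legal incapacity from 25 April 2014 to 1 September 2014 tolled the period for 129 days, extending the deadline to 30 June 2015.
The period was tolled for 125 days by the written tolling agreement (18 October 2014 to 20 February 2015), pushing the deadline to 2 November 2015.
Nothing else in the chronology tolls or restarts the period.
The 8 October 2015 filing precedes the 2 November 2015 deadline; the claim is timely.

TIMELY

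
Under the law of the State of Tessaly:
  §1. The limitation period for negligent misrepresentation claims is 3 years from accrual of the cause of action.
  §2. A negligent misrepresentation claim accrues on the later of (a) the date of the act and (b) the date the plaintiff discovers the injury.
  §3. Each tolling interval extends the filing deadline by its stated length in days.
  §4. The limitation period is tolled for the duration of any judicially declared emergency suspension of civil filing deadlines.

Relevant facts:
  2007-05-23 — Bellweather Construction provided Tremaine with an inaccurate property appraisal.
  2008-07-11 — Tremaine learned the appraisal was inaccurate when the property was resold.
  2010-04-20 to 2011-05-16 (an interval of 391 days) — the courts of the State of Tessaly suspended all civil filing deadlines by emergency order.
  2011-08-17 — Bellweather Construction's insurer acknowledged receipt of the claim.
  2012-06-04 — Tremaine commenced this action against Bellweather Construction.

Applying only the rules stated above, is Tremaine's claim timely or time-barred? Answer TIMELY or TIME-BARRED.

TIMELY

Because discovery on 2008-07-11 post-dates the 2007-05-23 act, accrual under the later-of rule falls on 2008-07-11.
The untolled deadline — 3 years after 2008-07-11 — is 2011-07-11.
Because the emergency suspension of filing deadlines ran from 2010-04-20 to 2011-05-16, the deadline is extended by 391 days to 2012-08-05.
None of the other events listed affects the running of the period under the stated rules.
Tremaine filed on 2012-06-04, before the 2012-08-05 deadline, so the action is timely.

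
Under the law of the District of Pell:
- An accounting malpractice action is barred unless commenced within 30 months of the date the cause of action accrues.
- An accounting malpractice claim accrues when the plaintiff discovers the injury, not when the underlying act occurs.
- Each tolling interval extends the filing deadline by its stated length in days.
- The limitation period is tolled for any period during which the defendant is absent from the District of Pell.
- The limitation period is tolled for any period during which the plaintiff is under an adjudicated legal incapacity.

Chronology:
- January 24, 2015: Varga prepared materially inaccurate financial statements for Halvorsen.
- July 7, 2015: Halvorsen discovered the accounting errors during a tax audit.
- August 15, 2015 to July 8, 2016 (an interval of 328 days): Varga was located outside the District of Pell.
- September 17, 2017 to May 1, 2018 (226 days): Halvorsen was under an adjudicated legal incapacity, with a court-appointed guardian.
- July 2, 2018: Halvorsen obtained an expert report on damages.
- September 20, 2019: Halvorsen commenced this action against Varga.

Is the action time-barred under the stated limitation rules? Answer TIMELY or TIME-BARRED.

The claim did not accrue until Halvorsen discovered the injury on July 7, 2015; the January 24, 2015 act date does not start the clock under the stated rule.
The untolled deadline — 30 months after July 7, 2015 — is January 7, 2018.
The defendant's absence from the jurisdiction from August 15, 2015 to July 8, 2016 tolled the period for 328 days, extending the deadline to December 1, 2018.
The period was tolled for 226 days by the plaintiff's legal incapacity (September 17, 2017 to May 1, 2018), pushing the deadline to July 15, 2019.
Nothing else in the chronology tolls or restarts the period.
Halvorsen filed on September 20, 2019, after the July 15, 2019 deadline, so the action is time-barred.

TIME-BARRED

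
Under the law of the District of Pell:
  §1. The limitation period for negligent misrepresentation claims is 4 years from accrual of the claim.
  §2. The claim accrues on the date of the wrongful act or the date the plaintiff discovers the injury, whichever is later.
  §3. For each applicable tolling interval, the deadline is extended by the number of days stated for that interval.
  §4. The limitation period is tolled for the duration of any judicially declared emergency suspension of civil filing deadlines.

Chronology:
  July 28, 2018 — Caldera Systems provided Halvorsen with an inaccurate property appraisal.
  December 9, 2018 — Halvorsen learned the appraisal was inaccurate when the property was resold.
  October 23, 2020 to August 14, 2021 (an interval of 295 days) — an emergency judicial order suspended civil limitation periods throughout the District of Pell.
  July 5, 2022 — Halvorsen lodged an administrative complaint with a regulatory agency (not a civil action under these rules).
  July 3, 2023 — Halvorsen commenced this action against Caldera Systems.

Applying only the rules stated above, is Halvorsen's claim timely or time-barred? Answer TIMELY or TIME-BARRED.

TIMELY

Taking the later of the act (July 28, 2018) and discovery (December 9, 2018), the claim accrued on December 9, 2018.
Adding the 4 years base period to December 9, 2018 gives a deadline of December 9, 2022, before any tolling.
Because the emergency suspension of filing deadlines ran from October 23, 2020 to August 14, 2021, the deadline is extended by 295 days to September 30, 2023.
None of the other events listed affects the running of the period under the stated rules.
Filing on July 3, 2023 beat the September 30, 2023 deadline — the action is timely.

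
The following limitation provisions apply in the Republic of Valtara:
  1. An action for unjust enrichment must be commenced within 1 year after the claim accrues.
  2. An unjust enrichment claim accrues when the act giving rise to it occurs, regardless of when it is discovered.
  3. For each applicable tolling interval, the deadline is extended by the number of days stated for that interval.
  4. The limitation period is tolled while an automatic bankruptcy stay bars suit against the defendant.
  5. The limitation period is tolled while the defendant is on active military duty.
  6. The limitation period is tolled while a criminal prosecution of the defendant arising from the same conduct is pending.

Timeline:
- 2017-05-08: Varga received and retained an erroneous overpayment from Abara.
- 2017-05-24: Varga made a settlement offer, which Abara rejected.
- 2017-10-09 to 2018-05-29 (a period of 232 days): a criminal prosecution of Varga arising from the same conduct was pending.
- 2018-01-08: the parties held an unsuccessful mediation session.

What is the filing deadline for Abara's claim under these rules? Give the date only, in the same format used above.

2018-12-26

The claim accrued on 2017-05-08, the date of the act.
1 year from 2017-05-08 is 2018-05-08.
Because the pending criminal prosecution ran from 2017-10-09 to 2018-05-29, the deadline is extended by 232 days to 2018-12-26.
None of the other events listed affects the running of the period under the stated rules.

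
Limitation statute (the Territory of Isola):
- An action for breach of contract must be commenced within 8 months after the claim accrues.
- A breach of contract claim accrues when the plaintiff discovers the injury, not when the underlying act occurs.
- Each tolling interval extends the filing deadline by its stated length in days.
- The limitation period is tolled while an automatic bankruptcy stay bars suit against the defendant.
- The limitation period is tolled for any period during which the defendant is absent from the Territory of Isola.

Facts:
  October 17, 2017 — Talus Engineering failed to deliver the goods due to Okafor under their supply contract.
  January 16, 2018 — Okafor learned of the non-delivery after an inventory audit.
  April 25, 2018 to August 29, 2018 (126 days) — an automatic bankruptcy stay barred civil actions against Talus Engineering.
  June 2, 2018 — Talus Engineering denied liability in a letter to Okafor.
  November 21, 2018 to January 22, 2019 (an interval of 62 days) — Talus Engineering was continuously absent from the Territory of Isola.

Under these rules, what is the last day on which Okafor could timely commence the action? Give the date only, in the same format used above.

Under the discovery rule, the claim accrued on January 16, 2018, when Okafor discovered the injury — not on the October 17, 2017 date of the underlying act.
The untolled deadline — 8 months after January 16, 2018 — is September 16, 2018.
The automatic bankruptcy stay from April 25, 2018 to August 29, 2018 tolled the period for 126 days, extending the deadline to January 20, 2019.
Because the defendant's absence from the jurisdiction ran from November 21, 2018 to January 22, 2019, the deadline is extended by 62 days to March 23, 2019.
The other events in the timeline have no effect on the limitation period under the stated rules.

March 23, 2019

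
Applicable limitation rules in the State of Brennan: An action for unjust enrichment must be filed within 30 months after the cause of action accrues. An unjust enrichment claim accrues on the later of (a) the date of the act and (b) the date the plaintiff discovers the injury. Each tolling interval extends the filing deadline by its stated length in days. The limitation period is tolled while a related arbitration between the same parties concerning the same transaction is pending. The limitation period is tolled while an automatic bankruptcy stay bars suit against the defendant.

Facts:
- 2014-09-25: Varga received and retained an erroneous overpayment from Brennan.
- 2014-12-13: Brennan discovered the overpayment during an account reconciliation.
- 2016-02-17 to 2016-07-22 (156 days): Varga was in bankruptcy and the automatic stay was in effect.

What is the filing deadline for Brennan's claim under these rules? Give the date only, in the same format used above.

2017-11-16

The claim accrued on 2014-12-13 — the later of the 2014-09-25 act and the 2014-12-13 discovery.
30 months from 2014-12-13 is 2017-06-13.
Because the automatic bankruptcy stay ran from 2016-02-17 to 2016-07-22, the deadline is extended by 156 days to 2017-11-16.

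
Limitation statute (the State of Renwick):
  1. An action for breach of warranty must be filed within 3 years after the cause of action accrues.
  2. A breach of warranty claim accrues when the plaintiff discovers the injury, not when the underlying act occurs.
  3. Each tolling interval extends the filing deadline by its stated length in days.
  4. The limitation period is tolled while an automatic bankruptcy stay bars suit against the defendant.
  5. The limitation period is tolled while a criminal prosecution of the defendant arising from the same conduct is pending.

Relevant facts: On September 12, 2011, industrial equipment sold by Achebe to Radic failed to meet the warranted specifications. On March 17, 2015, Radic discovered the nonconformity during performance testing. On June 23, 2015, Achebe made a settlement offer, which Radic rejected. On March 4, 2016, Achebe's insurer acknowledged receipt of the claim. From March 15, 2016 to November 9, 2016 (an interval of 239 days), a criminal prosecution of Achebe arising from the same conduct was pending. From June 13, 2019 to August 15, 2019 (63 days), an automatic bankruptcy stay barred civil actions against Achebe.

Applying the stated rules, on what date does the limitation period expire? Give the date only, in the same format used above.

The claim did not accrue until Radic discovered the injury on March 17, 2015; the September 12, 2011 act date does not start the clock under the stated rule.
Adding the 3 years base period to March 17, 2015 gives a deadline of March 17, 2018, before any tolling.
The pending criminal prosecution from March 15, 2016 to November 9, 2016 tolled the period for 239 days, extending the deadline to November 11, 2018.
By the time the automatic bankruptcy stay began on June 13, 2019, the limitation period had already expired on November 11, 2018; that interval cannot revive it.
None of the other events listed affects the running of the period under the stated rules.

November 11, 2018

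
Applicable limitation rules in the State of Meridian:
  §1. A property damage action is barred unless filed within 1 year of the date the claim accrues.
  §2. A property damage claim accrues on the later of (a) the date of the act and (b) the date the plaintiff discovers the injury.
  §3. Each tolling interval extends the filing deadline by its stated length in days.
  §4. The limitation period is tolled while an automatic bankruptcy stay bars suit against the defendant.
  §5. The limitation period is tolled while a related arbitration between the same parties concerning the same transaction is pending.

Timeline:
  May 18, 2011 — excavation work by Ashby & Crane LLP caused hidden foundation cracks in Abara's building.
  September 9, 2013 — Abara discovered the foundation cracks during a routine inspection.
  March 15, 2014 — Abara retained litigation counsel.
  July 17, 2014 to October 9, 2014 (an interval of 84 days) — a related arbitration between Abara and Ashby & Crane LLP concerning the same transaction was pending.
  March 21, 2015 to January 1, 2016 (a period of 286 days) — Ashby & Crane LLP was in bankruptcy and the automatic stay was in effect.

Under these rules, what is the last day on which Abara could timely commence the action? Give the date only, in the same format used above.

Taking the later of the act (May 18, 2011) and discovery (September 9, 2013), the claim accrued on September 9, 2013.
1 year from September 9, 2013 is September 9, 2014.
Because the pending related arbitration ran from July 17, 2014 to October 9, 2014, the deadline is extended by 84 days to December 2, 2014.
By the time the automatic bankruptcy stay began on March 21, 2015, the limitation period had already expired on December 2, 2014; that interval cannot revive it.
The other events in the timeline have no effect on the limitation period under the stated rules.

December 2, 2014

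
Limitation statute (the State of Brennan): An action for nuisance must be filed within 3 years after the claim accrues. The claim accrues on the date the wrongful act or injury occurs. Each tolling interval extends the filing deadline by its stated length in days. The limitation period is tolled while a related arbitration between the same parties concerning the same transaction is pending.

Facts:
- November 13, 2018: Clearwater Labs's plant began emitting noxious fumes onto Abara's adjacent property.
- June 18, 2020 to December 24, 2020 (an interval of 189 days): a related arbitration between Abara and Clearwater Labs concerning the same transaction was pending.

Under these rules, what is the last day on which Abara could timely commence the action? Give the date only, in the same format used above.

May 21, 2022

The claim accrued on November 13, 2018, the date of the act.
Adding the 3 years base period to November 13, 2018 gives a deadline of November 13, 2021, before any tolling.
Because the pending related arbitration ran from June 18, 2020 to December 24, 2020, the deadline is extended by 189 days to May 21, 2022.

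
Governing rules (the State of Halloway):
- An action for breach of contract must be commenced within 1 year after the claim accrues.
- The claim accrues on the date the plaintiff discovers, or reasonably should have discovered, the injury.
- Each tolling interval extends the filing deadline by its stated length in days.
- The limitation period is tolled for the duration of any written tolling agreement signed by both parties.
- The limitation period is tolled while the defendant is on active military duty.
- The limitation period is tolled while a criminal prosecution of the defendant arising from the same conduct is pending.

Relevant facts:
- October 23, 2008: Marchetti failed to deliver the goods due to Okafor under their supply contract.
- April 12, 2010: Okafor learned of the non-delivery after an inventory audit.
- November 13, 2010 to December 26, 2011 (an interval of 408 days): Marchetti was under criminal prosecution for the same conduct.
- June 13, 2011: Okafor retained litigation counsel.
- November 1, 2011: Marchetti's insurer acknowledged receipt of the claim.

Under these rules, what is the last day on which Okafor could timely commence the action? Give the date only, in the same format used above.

May 24, 2012

Under the discovery rule, the claim accrued on April 12, 2010, when Okafor discovered the injury — not on the October 23, 2008 date of the underlying act.
Adding the 1 year base period to April 12, 2010 gives a deadline of April 12, 2011, before any tolling.
Because the pending criminal prosecution ran from November 13, 2010 to December 26, 2011, the deadline is extended by 408 days to May 24, 2012.
None of the other events listed affects the running of the period under the stated rules.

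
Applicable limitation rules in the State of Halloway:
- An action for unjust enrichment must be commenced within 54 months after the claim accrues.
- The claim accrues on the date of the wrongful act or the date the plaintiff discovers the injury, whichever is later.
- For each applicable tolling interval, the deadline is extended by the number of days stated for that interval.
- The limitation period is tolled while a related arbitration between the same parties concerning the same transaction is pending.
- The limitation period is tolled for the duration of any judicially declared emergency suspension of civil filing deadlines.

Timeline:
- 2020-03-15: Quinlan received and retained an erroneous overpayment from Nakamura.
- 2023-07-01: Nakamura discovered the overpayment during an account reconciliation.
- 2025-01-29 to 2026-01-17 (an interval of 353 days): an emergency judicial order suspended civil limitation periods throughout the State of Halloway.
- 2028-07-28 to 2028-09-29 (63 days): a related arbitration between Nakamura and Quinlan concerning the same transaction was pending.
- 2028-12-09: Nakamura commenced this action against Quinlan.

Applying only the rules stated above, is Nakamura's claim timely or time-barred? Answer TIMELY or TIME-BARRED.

TIMELY

The claim accrued on 2023-07-01 — the later of the 2020-03-15 act and the 2023-07-01 discovery.
Adding the 54 months base period to 2023-07-01 gives a deadline of 2028-01-01, before any tolling.
The emergency suspension of filing deadlines from 2025-01-29 to 2026-01-17 tolled the period for 353 days, extending the deadline to 2028-12-19.
The pending related arbitration from 2028-07-28 to 2028-09-29 tolled the period for 63 days, extending the deadline to 2029-02-20.
The 2028-12-09 filing precedes the 2029-02-20 deadline; the claim is timely.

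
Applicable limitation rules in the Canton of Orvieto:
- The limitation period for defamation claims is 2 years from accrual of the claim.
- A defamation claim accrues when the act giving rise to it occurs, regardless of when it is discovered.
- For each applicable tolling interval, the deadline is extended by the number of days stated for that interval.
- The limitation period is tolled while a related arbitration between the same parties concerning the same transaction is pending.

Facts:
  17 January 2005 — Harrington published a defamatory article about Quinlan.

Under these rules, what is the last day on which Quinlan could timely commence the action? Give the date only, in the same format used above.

The claim accrued on 17 January 2005, when the wrongful act occurred.
The untolled deadline — 2 years after 17 January 2005 — is 17 January 2007.

17 January 2007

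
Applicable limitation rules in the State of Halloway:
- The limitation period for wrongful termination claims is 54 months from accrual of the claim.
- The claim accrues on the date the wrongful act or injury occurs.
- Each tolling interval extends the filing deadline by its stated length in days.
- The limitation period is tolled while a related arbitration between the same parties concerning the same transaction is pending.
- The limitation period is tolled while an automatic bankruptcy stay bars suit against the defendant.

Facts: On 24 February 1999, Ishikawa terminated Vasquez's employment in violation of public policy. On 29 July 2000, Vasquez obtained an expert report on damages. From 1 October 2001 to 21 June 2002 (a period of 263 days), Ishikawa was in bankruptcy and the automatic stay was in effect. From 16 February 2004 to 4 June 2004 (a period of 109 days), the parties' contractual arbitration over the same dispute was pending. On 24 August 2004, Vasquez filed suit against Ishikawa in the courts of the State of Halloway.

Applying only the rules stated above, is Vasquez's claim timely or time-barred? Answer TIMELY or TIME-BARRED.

TIMELY

The claim accrued on 24 February 1999, the date of the act.
Adding the 54 months base period to 24 February 1999 gives a deadline of 24 August 2003, before any tolling.
Because the automatic bankruptcy stay ran from 1 October 2001 to 21 June 2002, the deadline is extended by 263 days to 13 May 2004.
Because the pending related arbitration ran from 16 February 2004 to 4 June 2004, the deadline is extended by 109 days to 30 August 2004.
The other events in the timeline have no effect on the limitation period under the stated rules.
Filing on 24 August 2004 beat the 30 August 2004 deadline — the action is timely.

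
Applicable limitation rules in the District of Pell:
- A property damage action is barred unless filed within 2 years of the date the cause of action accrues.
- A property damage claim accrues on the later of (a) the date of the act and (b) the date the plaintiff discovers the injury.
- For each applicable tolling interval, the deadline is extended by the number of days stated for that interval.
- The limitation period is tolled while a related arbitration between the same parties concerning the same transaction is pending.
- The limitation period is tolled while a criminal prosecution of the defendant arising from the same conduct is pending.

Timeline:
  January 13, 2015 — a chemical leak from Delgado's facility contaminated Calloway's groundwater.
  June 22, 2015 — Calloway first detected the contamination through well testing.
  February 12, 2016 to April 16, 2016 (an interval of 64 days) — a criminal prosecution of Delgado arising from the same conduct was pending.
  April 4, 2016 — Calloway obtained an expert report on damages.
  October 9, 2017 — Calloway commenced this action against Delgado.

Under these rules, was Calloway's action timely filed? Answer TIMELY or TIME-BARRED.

The claim accrued on June 22, 2015 — the later of the January 13, 2015 act and the June 22, 2015 discovery.
2 years from June 22, 2015 is June 22, 2017.
Because the pending criminal prosecution ran from February 12, 2016 to April 16, 2016, the deadline is extended by 64 days to August 25, 2017.
Nothing else in the chronology tolls or restarts the period.
Filing on October 9, 2017 missed the August 25, 2017 deadline — the action is time-barred.

TIME-BARRED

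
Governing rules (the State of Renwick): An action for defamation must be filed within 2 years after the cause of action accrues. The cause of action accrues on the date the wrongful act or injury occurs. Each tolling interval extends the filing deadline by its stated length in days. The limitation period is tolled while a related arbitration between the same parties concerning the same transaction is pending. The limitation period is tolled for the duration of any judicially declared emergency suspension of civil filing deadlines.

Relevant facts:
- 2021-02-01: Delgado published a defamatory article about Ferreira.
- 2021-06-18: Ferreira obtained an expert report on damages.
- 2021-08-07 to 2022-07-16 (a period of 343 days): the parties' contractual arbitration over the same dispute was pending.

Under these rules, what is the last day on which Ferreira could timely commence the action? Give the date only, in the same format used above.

The limitation period began to run on 2021-02-01.
2 years from 2021-02-01 is 2023-02-01.
The period was tolled for 343 days by the pending related arbitration (2021-08-07 to 2022-07-16), pushing the deadline to 2024-01-10.
None of the other events listed affects the running of the period under the stated rules.

2024-01-10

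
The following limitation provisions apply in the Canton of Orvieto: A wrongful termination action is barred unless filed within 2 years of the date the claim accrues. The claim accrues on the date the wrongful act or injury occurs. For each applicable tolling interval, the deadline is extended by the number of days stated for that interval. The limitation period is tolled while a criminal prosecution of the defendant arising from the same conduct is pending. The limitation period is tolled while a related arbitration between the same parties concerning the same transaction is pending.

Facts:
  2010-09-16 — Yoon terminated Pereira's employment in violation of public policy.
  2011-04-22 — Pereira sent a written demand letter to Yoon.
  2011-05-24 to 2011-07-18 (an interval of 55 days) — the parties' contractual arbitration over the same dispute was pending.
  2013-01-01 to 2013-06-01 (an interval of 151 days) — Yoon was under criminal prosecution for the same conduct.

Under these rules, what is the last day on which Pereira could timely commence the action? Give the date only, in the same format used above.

The limitation period began to run on 2010-09-16.
The untolled deadline — 2 years after 2010-09-16 — is 2012-09-16.
The period was tolled for 55 days by the pending related arbitration (2011-05-24 to 2011-07-18), pushing the deadline to 2012-11-10.
The pending criminal prosecution from 2013-01-01 to 2013-06-01 began after the period had already run on 2012-11-10, so it has no tolling effect.
Nothing else in the chronology tolls or restarts the period.

2012-11-10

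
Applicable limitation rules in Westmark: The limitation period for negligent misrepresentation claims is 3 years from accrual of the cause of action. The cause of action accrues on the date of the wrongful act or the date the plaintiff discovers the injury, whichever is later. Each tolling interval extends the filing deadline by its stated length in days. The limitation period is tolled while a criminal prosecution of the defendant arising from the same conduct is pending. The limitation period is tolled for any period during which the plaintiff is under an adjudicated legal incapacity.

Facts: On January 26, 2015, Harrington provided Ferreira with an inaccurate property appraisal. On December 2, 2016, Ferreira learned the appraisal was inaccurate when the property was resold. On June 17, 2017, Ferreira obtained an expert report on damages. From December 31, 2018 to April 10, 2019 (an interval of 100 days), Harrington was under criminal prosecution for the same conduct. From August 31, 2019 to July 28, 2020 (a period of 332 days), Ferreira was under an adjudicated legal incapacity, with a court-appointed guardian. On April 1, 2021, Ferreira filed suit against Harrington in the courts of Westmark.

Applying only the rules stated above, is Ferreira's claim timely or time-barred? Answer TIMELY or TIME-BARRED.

The claim accrued on December 2, 2016 — the later of the January 26, 2015 act and the December 2, 2016 discovery.
The untolled deadline — 3 years after December 2, 2016 — is December 2, 2019.
Because the pending criminal prosecution ran from December 31, 2018 to April 10, 2019, the deadline is extended by 100 days to March 11, 2020.
The period was tolled for 332 days by the plaintiff's legal incapacity (August 31, 2019 to July 28, 2020), pushing the deadline to February 6, 2021.
Nothing else in the chronology tolls or restarts the period.
Ferreira filed on April 1, 2021, after the February 6, 2021 deadline, so the action is time-barred.

TIME-BARRED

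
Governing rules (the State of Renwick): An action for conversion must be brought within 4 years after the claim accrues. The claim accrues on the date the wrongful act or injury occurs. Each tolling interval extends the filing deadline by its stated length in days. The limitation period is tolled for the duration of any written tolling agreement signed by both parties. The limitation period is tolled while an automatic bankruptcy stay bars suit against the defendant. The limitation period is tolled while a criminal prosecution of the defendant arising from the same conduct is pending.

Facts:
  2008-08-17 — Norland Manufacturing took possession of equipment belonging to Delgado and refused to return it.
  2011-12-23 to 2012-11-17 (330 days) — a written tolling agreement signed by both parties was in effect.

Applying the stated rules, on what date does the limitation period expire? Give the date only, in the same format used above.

2013-07-13

The claim accrued on 2008-08-17, when the wrongful act occurred.
The untolled deadline — 4 years after 2008-08-17 — is 2012-08-17.
The period was tolled for 330 days by the written tolling agreement (2011-12-23 to 2012-11-17), pushing the deadline to 2013-07-13.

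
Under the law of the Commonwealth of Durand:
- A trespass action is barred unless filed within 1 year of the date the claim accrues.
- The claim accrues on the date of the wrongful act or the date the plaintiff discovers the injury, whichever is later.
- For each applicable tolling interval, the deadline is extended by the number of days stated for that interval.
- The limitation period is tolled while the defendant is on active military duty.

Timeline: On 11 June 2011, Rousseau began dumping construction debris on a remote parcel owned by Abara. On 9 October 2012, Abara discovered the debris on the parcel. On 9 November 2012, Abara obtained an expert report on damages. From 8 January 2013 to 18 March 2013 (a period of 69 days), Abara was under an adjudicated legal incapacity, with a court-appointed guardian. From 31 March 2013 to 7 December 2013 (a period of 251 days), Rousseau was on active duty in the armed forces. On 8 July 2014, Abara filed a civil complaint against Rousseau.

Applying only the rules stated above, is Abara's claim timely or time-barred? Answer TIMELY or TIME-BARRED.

TIME-BARRED

Because discovery on 9 October 2012 post-dates the 11 June 2011 act, accrual under the later-of rule falls on 9 October 2012.
1 year from 9 October 2012 is 9 October 2013.
Because the defendant's active military service ran from 31 March 2013 to 7 December 2013, the deadline is extended by 251 days to 17 June 2014.
No stated provision tolls the period for the plaintiff's incapacity, so the interval from 8 January 2013 to 18 March 2013 has no effect on the deadline.
The other events in the timeline have no effect on the limitation period under the stated rules.
The 8 July 2014 filing falls after the 17 June 2014 deadline; the claim is time-barred.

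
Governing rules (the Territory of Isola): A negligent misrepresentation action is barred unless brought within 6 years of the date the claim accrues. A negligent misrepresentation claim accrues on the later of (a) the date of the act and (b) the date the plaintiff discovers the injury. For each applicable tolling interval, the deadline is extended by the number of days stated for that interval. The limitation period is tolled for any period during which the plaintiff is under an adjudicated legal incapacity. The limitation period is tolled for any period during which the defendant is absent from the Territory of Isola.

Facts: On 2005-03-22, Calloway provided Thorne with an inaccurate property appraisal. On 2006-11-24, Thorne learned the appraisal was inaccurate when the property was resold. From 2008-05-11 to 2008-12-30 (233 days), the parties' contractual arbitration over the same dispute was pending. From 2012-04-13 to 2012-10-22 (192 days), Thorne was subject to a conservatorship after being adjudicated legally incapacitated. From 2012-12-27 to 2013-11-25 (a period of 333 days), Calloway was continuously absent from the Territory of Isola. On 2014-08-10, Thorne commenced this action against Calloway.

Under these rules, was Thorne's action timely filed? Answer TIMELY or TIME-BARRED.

TIME-BARRED

The claim accrued on 2006-11-24 — the later of the 2005-03-22 act and the 2006-11-24 discovery.
Adding the 6 years base period to 2006-11-24 gives a deadline of 2012-11-24, before any tolling.
Because the plaintiff's legal incapacity ran from 2012-04-13 to 2012-10-22, the deadline is extended by 192 days to 2013-06-04.
Because the defendant's absence from the jurisdiction ran from 2012-12-27 to 2013-11-25, the deadline is extended by 333 days to 2014-05-03.
The pending related arbitration from 2008-05-11 to 2008-12-30 does not toll the period, because no stated rule makes a pending arbitration a tolling event.
Thorne filed on 2014-08-10, after the 2014-05-03 deadline, so the action is time-barred.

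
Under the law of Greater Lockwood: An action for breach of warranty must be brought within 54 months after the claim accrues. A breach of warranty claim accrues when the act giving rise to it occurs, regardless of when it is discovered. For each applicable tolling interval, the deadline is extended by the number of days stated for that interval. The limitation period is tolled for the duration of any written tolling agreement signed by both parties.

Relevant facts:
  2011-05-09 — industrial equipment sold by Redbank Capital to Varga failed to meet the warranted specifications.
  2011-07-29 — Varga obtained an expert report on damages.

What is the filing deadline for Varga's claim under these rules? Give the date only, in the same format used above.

2015-11-09

The claim accrued on 2011-05-09, when the wrongful act occurred.
Adding the 54 months base period to 2011-05-09 gives a deadline of 2015-11-09, before any tolling.
The other events in the timeline have no effect on the limitation period under the stated rules.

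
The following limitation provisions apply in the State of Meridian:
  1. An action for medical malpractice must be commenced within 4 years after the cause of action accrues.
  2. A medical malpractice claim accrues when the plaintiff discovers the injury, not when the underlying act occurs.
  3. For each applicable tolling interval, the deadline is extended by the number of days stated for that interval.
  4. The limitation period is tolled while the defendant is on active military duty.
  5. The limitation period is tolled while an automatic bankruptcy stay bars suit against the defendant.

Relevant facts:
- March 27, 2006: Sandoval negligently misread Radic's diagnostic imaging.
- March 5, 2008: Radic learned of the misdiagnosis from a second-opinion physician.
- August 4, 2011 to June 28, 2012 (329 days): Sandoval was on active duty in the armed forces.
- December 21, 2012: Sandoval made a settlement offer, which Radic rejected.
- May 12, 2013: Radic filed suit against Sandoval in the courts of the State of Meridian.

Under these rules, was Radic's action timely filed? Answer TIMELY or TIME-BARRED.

TIME-BARRED

The claim did not accrue until Radic discovered the injury on March 5, 2008; the March 27, 2006 act date does not start the clock under the stated rule.
The untolled deadline — 4 years after March 5, 2008 — is March 5, 2012.
The period was tolled for 329 days by the defendant's active military service (August 4, 2011 to June 28, 2012), pushing the deadline to January 28, 2013.
The other events in the timeline have no effect on the limitation period under the stated rules.
The May 12, 2013 filing falls after the January 28, 2013 deadline; the claim is time-barred.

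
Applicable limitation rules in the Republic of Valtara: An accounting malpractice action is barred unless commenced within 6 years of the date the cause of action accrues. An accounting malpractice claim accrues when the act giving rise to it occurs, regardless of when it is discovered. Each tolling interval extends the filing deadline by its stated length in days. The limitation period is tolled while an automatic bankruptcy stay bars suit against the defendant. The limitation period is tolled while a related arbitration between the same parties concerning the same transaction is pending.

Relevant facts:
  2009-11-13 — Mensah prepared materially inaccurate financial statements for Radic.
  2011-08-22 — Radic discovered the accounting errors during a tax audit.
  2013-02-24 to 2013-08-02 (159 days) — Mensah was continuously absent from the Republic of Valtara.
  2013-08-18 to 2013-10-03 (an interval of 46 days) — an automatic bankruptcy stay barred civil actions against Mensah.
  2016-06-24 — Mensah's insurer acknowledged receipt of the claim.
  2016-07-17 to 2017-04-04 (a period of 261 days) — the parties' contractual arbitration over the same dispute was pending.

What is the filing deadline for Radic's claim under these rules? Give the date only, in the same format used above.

2015-12-29

Because the rule ties accrual to occurrence, the claim accrued on 2009-11-13, not on the 2011-08-22 discovery date.
The untolled deadline — 6 years after 2009-11-13 — is 2015-11-13.
The period was tolled for 46 days by the automatic bankruptcy stay (2013-08-18 to 2013-10-03), pushing the deadline to 2015-12-29.
The pending related arbitration from 2016-07-17 to 2017-04-04 began after the period had already run on 2015-12-29, so it has no tolling effect.
Although the defendant's absence ran from 2013-02-24 to 2013-08-02, the stated rules do not make that a tolling event, so it is disregarded.
Nothing else in the chronology tolls or restarts the period.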